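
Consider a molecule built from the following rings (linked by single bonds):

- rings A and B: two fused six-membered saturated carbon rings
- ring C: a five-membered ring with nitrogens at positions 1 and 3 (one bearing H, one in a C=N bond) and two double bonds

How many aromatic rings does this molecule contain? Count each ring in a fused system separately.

Ring A has only sp³ atoms, so it is not fully conjugated — not aromatic (cyclohexane ring).
Ring B has only sp³ atoms, so it is not fully conjugated — not aromatic (cyclohexane ring).
Ring C is planar and fully conjugated; 2 ring double bonds (4 π electrons) plus a heteroatom lone pair (2) give 6 π electrons. 6 = 4(1)+2, so ring C is aromatic (imidazole).
Aromatic: C. Total: 1.

1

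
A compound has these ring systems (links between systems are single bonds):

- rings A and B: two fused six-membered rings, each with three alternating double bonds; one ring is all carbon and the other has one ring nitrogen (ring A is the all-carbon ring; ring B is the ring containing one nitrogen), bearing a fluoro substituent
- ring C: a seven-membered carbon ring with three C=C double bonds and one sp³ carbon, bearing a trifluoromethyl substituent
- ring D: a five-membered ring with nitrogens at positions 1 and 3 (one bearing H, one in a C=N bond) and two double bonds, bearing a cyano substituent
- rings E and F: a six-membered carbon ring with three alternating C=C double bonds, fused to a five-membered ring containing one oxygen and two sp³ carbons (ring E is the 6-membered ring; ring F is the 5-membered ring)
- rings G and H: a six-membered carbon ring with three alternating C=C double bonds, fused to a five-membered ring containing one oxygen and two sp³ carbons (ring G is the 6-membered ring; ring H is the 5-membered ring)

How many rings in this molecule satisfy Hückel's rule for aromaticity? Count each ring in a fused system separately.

5

Rings A and B form a fused bicyclic system (with one nitrogen) with 10 sp² atoms and 10 π electrons from ring double bonds. 10 = 4(2)+2, so the system is aromatic and both rings count as aromatic (quinoline).
Ring C has one sp³ carbon, so it is not fully conjugated — not aromatic (cycloheptatriene).
Ring D is planar and fully conjugated; 2 ring double bonds (4 π electrons) plus a heteroatom lone pair (2) give 6 π electrons. Since 6 = 4n+2 (n=1), ring D is aromatic (imidazole).
Ring E has a continuous p-orbital overlap around the ring; 3 ring double bonds give 6 π electrons. 6 = 4(1)+2, so ring E is aromatic (benzene ring).
Ring F has two sp³ carbons, so it is not fully conjugated — not aromatic (oxolane ring).
Ring G is planar and fully conjugated; 3 ring double bonds give 6 π electrons. That satisfies 4n+2 with n=1, so ring G is aromatic (benzene ring).
Ring H has two sp³ carbons, so it is not fully conjugated — not aromatic (oxolane ring).
Aromatic: A, B, D, E, G. Total: 5.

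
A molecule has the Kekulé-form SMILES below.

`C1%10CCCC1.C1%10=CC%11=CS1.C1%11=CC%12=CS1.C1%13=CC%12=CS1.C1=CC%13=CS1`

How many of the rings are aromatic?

4

The SMILES encodes a five-membered saturated carbon ring; a five-membered ring of four carbons and one sulfur, with two C=C double bonds; a five-membered ring of four carbons and one sulfur, with two C=C double bonds; a five-membered ring of four carbons and one sulfur, with two C=C double bonds; a five-membered ring of four carbons and one sulfur, with two C=C double bonds.
The 5-membered ring has only sp³ atoms, so it is not fully conjugated — not aromatic (cyclopentane).
The 5-membered ring with one sulfur is fully conjugated (every ring atom contributes a p orbital); 2 ring double bonds (4 π electrons) plus a heteroatom lone pair (2) give 6 π electrons. That satisfies 4n+2 with n=1, so it is aromatic (thiophene).
The second 5-membered ring with one sulfur has a continuous p-orbital overlap around the ring; 2 ring double bonds (4 π electrons) plus a heteroatom lone pair (2) give 6 π electrons. That satisfies 4n+2 with n=1, so it is aromatic (thiophene).
The third 5-membered ring with one sulfur has a continuous p-orbital overlap around the ring; 2 ring double bonds (4 π electrons) plus a heteroatom lone pair (2) give 6 π electrons. 6 = 4(1)+2, so it is aromatic (thiophene).
The fourth 5-membered ring with one sulfur is fully conjugated (every ring atom contributes a p orbital); 2 ring double bonds (4 π electrons) plus a heteroatom lone pair (2) give 6 π electrons. 6 = 4(1)+2, so it is aromatic (thiophene).
4 of the 5 rings are aromatic. Total: 4.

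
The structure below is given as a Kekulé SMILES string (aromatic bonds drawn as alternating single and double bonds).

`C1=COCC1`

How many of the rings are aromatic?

0

The SMILES encodes a five-membered ring of four carbons and one oxygen, with one C=C double bond and two sp³ carbons.
The 5-membered ring with one oxygen has two sp³ carbons, so it is not fully conjugated — not aromatic (2,3-dihydrofuran).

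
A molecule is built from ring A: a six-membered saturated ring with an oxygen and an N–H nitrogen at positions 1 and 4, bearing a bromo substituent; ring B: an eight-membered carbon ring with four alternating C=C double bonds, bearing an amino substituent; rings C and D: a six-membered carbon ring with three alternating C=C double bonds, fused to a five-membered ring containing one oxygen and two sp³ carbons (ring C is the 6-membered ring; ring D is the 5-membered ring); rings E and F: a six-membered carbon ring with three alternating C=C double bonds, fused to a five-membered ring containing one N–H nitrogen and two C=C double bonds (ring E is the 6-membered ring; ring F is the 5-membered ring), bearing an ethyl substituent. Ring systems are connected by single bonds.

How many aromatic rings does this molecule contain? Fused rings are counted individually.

Ring A has only sp³ atoms, so it is not fully conjugated — not aromatic (morpholine).
Ring B has only sp² ring atoms; a planar conformation would have a fully conjugated π system of 8 electrons. But 8 = 4(2), which is 4n not 4n+2, so ring B is not aromatic (cyclooctatetraene) — cyclooctatetraene distorts into a non-planar tub to avoid antiaromaticity.
Ring C is fully conjugated (every ring atom contributes a p orbital); 3 ring double bonds give 6 π electrons. 6 = 4(1)+2, so ring C is aromatic (benzene ring).
Ring D has two sp³ carbons, so it is not fully conjugated — not aromatic (oxolane ring).
Rings E and F form a fused bicyclic system (with one N–H) with 9 sp² atoms and 10 π electrons from ring double bonds plus a heteroatom lone pair. 10 = 4(2)+2, so the system is aromatic and both rings count as aromatic (indole).
Aromatic: C, E, F. Total: 3.

3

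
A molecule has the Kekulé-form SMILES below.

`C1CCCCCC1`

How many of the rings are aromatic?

The SMILES encodes a seven-membered saturated carbon ring.
The 7-membered ring has only sp³ atoms, so it is not fully conjugated — not aromatic (cycloheptane).

0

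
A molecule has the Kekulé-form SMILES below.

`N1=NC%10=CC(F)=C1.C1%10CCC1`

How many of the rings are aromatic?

1

The SMILES encodes a six-membered ring with two adjacent nitrogens and three alternating double bonds; a four-membered saturated carbon ring.
The 6-membered ring with two nitrogens (1,2) has a continuous p-orbital overlap around the ring; 3 ring double bonds give 6 π electrons. Since 6 = 4n+2 (n=1), it is aromatic (pyridazine).
The 4-membered ring has only sp³ atoms, so it is not fully conjugated — not aromatic (cyclobutane).
1 of the 2 rings is aromatic. Total: 1.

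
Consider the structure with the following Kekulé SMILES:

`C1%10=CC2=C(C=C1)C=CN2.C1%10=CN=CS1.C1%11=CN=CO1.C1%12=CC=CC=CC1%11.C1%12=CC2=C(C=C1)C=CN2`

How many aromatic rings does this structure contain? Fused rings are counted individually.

6

The SMILES encodes a six-membered carbon ring with three alternating C=C double bonds, fused to a five-membered ring containing one N–H nitrogen and two C=C double bonds; a five-membered ring with a sulfur at position 1 and a nitrogen at position 3 (in a C=N bond), with two double bonds; a five-membered ring with an oxygen at position 1 and a nitrogen at position 3 (in a C=N bond), with two double bonds; a seven-membered carbon ring with three C=C double bonds and one sp³ carbon; a six-membered carbon ring with three alternating C=C double bonds, fused to a five-membered ring containing one N–H nitrogen and two C=C double bonds.
The fused 6/5-membered bicyclic (with one N–H) is a single π system with 9 sp² atoms and 10 π electrons from ring double bonds plus a heteroatom lone pair. 10 = 4(2)+2, so the system is aromatic and both rings count as aromatic (indole).
The 5-membered ring with one sulfur and one =N– is planar and fully conjugated; 2 ring double bonds (4 π electrons) plus a heteroatom lone pair (2) give 6 π electrons. Since 6 = 4n+2 (n=1), it is aromatic (thiazole).
The 5-membered ring with one oxygen and one =N– has a continuous p-orbital overlap around the ring; 2 ring double bonds (4 π electrons) plus a heteroatom lone pair (2) give 6 π electrons. 6 = 4(1)+2, so it is aromatic (oxazole).
The 7-membered ring has one sp³ carbon, so it is not fully conjugated — not aromatic (cycloheptatriene).
The fused 6/5-membered bicyclic (with one N–H) is a single π system with 9 sp² atoms and 10 π electrons from ring double bonds plus a heteroatom lone pair. 10 = 4(2)+2, so the system is aromatic and both rings count as aromatic (indole).
6 of the 7 rings are aromatic. Total: 6.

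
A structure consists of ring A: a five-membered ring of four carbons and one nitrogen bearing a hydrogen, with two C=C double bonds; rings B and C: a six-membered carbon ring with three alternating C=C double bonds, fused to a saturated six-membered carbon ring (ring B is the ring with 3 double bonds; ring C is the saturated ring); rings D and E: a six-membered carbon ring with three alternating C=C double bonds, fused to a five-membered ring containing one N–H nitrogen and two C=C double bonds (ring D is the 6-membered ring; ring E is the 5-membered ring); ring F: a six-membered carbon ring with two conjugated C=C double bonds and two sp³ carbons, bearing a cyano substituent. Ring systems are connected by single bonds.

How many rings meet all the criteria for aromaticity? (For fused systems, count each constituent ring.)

4

Ring A is planar and fully conjugated; 2 ring double bonds (4 π electrons) plus a heteroatom lone pair (2) give 6 π electrons. That satisfies 4n+2 with n=1, so ring A is aromatic (pyrrole).
Ring B is planar and fully conjugated; 3 ring double bonds give 6 π electrons. 6 = 4(1)+2, so ring B is aromatic (benzene ring).
Ring C has four sp³ carbons, so it is not fully conjugated — not aromatic (cyclohexane ring).
Rings D and E form a fused bicyclic system (with one N–H) with 9 sp² atoms and 10 π electrons from ring double bonds plus a heteroatom lone pair. 10 = 4(2)+2, so the system is aromatic and both rings count as aromatic (indole).
Ring F has two sp³ carbons, so it is not fully conjugated — not aromatic (1,3-cyclohexadiene).
Aromatic: A, B, D, E. Total: 4.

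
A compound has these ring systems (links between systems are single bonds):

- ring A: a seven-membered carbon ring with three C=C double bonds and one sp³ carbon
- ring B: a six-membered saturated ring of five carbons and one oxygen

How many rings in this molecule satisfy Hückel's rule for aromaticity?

0

Ring A has one sp³ carbon, so it is not fully conjugated — not aromatic (cycloheptatriene).
Ring B has only sp³ atoms, so it is not fully conjugated — not aromatic (tetrahydropyran).
No ring is aromatic. Total: 0.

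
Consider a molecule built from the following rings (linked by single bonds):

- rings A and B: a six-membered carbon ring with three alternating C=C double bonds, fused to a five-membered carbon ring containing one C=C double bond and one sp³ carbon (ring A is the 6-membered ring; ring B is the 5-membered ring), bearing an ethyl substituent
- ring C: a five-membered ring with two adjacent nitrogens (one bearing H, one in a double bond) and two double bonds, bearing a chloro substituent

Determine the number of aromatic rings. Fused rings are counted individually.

2

Ring A is planar and fully conjugated; 3 ring double bonds give 6 π electrons. 6 = 4(1)+2, so ring A is aromatic (benzene ring).
Ring B has one sp³ carbon, so it is not fully conjugated — not aromatic (cyclopentene ring).
Ring C has a continuous p-orbital overlap around the ring; 2 ring double bonds (4 π electrons) plus a heteroatom lone pair (2) give 6 π electrons. 6 = 4(1)+2, so ring C is aromatic (pyrazole).
Aromatic: A, C. Total: 2.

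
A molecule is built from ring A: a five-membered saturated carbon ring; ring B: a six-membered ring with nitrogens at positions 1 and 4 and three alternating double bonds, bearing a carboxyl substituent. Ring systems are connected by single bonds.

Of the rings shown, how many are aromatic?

Ring A has only sp³ atoms, so it is not fully conjugated — not aromatic (cyclopentane).
Ring B is planar and fully conjugated; 3 ring double bonds give 6 π electrons. Since 6 = 4n+2 (n=1), ring B is aromatic (pyrazine).
Aromatic: B. Total: 1.

1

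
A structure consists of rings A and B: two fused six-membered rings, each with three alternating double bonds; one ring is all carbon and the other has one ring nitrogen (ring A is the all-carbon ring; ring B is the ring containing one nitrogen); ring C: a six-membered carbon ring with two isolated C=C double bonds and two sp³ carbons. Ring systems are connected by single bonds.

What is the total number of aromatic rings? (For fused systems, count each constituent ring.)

2

Rings A and B form a fused bicyclic system (with one nitrogen) with 10 sp² atoms and 10 π electrons from ring double bonds. 10 = 4(2)+2, so the system is aromatic and both rings count as aromatic (quinoline).
Ring C has two sp³ carbons, so it is not fully conjugated — not aromatic (1,4-cyclohexadiene).
Aromatic: A, B. Total: 2.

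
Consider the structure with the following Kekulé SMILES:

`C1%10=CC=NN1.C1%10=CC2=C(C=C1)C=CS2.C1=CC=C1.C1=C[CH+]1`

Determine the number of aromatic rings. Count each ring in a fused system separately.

The SMILES encodes a five-membered ring with two adjacent nitrogens (one bearing H, one in a double bond) and two double bonds; a six-membered carbon ring with three alternating C=C double bonds, fused to a five-membered ring containing one sulfur and two C=C double bonds; a four-membered carbon ring with two alternating C=C double bonds; a three-membered all-carbon ring bearing a positive charge on one carbon, with one C=C double bond.
The 5-membered ring with two adjacent nitrogens (one N–H, one =N–) is fully conjugated (every ring atom contributes a p orbital); 2 ring double bonds (4 π electrons) plus a heteroatom lone pair (2) give 6 π electrons. Since 6 = 4n+2 (n=1), it is aromatic (pyrazole).
The fused 6/5-membered bicyclic (with one sulfur) is a single π system with 9 sp² atoms and 10 π electrons from ring double bonds plus a heteroatom lone pair. 10 = 4(2)+2, so the system is aromatic and both rings count as aromatic (benzothiophene).
The 4-membered ring has only sp² ring atoms; a planar conformation would have a fully conjugated π system of 4 electrons. But 4 = 4(1), which is 4n not 4n+2, so it is not aromatic (cyclobutadiene) — cyclobutadiene is antiaromatic and distorts to a rectangle.
The 3-membered ring has a continuous p-orbital overlap around the ring; 1 ring double bond (2 π electrons) plus the carbocation's empty p orbital (0, but keeps the ring conjugated) give 2 π electrons. 2 = 4(0)+2, so it is aromatic (cyclopropenyl cation).
4 of the 5 rings are aromatic. Total: 4.

4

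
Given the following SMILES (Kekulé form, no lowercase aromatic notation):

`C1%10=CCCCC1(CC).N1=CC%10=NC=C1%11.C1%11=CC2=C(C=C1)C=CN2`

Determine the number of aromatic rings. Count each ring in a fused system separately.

The SMILES encodes a six-membered carbon ring with one C=C double bond; a six-membered ring with nitrogens at positions 1 and 4 and three alternating double bonds; a six-membered carbon ring with three alternating C=C double bonds, fused to a five-membered ring containing one N–H nitrogen and two C=C double bonds.
The 6-membered ring has four sp³ carbons, so it is not fully conjugated — not aromatic (cyclohexene).
The 6-membered ring with two nitrogens (1,4) has a continuous p-orbital overlap around the ring; 3 ring double bonds give 6 π electrons. 6 = 4(1)+2, so it is aromatic (pyrazine).
The fused 6/5-membered bicyclic (with one N–H) is a single π system with 9 sp² atoms and 10 π electrons from ring double bonds plus a heteroatom lone pair. 10 = 4(2)+2, so the system is aromatic and both rings count as aromatic (indole).
3 of the 4 rings are aromatic. Total: 3.

3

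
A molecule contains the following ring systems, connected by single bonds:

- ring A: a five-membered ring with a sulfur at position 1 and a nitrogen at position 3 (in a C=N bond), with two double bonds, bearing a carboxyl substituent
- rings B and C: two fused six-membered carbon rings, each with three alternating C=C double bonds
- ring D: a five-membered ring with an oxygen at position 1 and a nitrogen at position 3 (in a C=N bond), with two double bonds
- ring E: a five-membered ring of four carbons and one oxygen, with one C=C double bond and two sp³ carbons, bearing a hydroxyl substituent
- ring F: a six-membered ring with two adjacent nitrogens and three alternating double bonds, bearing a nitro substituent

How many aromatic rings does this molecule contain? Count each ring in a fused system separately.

5

Ring A is planar and fully conjugated; 2 ring double bonds (4 π electrons) plus a heteroatom lone pair (2) give 6 π electrons. Since 6 = 4n+2 (n=1), ring A is aromatic (thiazole).
Rings B and C form a fused bicyclic system with 10 sp² atoms and 10 π electrons from ring double bonds. 10 = 4(2)+2, so the system is aromatic and both rings count as aromatic (naphthalene).
Ring D is fully conjugated (every ring atom contributes a p orbital); 2 ring double bonds (4 π electrons) plus a heteroatom lone pair (2) give 6 π electrons. That satisfies 4n+2 with n=1, so ring D is aromatic (oxazole).
Ring E has two sp³ carbons, so it is not fully conjugated — not aromatic (2,3-dihydrofuran).
Ring F has a continuous p-orbital overlap around the ring; 3 ring double bonds give 6 π electrons. That satisfies 4n+2 with n=1, so ring F is aromatic (pyridazine).
Aromatic: A, B, C, D, F. Total: 5.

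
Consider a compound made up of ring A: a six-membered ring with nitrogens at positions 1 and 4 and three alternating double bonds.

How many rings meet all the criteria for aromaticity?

Ring A is fully conjugated (every ring atom contributes a p orbital); 3 ring double bonds give 6 π electrons. That satisfies 4n+2 with n=1, so ring A is aromatic (pyrazine).

1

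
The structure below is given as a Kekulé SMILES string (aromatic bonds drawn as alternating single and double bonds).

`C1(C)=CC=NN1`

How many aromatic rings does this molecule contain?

The SMILES encodes a five-membered ring with two adjacent nitrogens (one bearing H, one in a double bond) and two double bonds.
The 5-membered ring with two adjacent nitrogens (one N–H, one =N–) is fully conjugated (every ring atom contributes a p orbital); 2 ring double bonds (4 π electrons) plus a heteroatom lone pair (2) give 6 π electrons. Since 6 = 4n+2 (n=1), it is aromatic (pyrazole).

1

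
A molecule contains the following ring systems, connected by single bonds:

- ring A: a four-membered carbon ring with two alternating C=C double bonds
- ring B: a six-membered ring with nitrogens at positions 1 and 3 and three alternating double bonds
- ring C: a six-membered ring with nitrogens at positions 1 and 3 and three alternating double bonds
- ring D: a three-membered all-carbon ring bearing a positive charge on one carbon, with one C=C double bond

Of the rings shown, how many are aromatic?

Ring A has only sp² ring atoms; a planar conformation would have a fully conjugated π system of 4 electrons. But 4 = 4(1), which is 4n not 4n+2, so ring A is not aromatic (cyclobutadiene) — cyclobutadiene is antiaromatic and distorts to a rectangle.
Ring B is planar and fully conjugated; 3 ring double bonds give 6 π electrons. Since 6 = 4n+2 (n=1), ring B is aromatic (pyrimidine).
Ring C is fully conjugated (every ring atom contributes a p orbital); 3 ring double bonds give 6 π electrons. Since 6 = 4n+2 (n=1), ring C is aromatic (pyrimidine).
Ring D is planar and fully conjugated; 1 ring double bond (2 π electrons) plus the carbocation's empty p orbital (0, but keeps the ring conjugated) give 2 π electrons. Since 2 = 4n+2 (n=0), ring D is aromatic (cyclopropenyl cation).
Aromatic: B, C, D. Total: 3.

3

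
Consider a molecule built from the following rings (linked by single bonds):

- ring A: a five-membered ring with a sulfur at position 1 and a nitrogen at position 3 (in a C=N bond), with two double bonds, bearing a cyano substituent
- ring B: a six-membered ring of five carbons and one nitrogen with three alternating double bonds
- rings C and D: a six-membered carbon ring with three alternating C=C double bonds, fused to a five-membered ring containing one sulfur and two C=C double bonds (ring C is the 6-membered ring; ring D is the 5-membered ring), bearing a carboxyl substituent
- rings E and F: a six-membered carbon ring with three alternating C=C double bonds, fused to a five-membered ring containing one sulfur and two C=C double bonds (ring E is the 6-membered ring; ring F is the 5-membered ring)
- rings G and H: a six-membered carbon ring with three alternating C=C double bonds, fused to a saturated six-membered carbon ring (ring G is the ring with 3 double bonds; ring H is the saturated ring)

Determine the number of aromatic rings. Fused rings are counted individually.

7

Ring A is fully conjugated (every ring atom contributes a p orbital); 2 ring double bonds (4 π electrons) plus a heteroatom lone pair (2) give 6 π electrons. That satisfies 4n+2 with n=1, so ring A is aromatic (thiazole).
Ring B has a continuous p-orbital overlap around the ring; 3 ring double bonds give 6 π electrons. 6 = 4(1)+2, so ring B is aromatic (pyridine).
Rings C and D form a fused bicyclic system (with one sulfur) with 9 sp² atoms and 10 π electrons from ring double bonds plus a heteroatom lone pair. 10 = 4(2)+2, so the system is aromatic and both rings count as aromatic (benzothiophene).
Rings E and F form a fused bicyclic system (with one sulfur) with 9 sp² atoms and 10 π electrons from ring double bonds plus a heteroatom lone pair. 10 = 4(2)+2, so the system is aromatic and both rings count as aromatic (benzothiophene).
Ring G is fully conjugated (every ring atom contributes a p orbital); 3 ring double bonds give 6 π electrons. 6 = 4(1)+2, so ring G is aromatic (benzene ring).
Ring H has four sp³ carbons, so it is not fully conjugated — not aromatic (cyclohexane ring).
Aromatic: A, B, C, D, E, F, G. Total: 7.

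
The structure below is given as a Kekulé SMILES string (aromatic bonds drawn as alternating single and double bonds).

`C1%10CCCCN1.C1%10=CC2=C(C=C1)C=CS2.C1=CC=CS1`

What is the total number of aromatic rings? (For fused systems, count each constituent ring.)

The SMILES encodes a six-membered saturated ring of five carbons and one N–H nitrogen; a six-membered carbon ring with three alternating C=C double bonds, fused to a five-membered ring containing one sulfur and two C=C double bonds; a five-membered ring of four carbons and one sulfur, with two C=C double bonds.
The 6-membered ring with one N–H has only sp³ atoms, so it is not fully conjugated — not aromatic (piperidine).
The fused 6/5-membered bicyclic (with one sulfur) is a single π system with 9 sp² atoms and 10 π electrons from ring double bonds plus a heteroatom lone pair. 10 = 4(2)+2, so the system is aromatic and both rings count as aromatic (benzothiophene).
The 5-membered ring with one sulfur has a continuous p-orbital overlap around the ring; 2 ring double bonds (4 π electrons) plus a heteroatom lone pair (2) give 6 π electrons. 6 = 4(1)+2, so it is aromatic (thiophene).
3 of the 4 rings are aromatic. Total: 3.

3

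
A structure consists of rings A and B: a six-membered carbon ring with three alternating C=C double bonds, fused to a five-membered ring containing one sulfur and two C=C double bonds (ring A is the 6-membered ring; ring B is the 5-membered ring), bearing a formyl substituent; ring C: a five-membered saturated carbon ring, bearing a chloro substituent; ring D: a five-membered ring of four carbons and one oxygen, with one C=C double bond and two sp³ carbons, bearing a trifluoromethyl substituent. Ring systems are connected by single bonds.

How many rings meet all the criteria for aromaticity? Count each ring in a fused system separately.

Rings A and B form a fused bicyclic system (with one sulfur) with 9 sp² atoms and 10 π electrons from ring double bonds plus a heteroatom lone pair. 10 = 4(2)+2, so the system is aromatic and both rings count as aromatic (benzothiophene).
Ring C has only sp³ atoms, so it is not fully conjugated — not aromatic (cyclopentane).
Ring D has two sp³ carbons, so it is not fully conjugated — not aromatic (2,3-dihydrofuran).
Aromatic: A, B. Total: 2.

2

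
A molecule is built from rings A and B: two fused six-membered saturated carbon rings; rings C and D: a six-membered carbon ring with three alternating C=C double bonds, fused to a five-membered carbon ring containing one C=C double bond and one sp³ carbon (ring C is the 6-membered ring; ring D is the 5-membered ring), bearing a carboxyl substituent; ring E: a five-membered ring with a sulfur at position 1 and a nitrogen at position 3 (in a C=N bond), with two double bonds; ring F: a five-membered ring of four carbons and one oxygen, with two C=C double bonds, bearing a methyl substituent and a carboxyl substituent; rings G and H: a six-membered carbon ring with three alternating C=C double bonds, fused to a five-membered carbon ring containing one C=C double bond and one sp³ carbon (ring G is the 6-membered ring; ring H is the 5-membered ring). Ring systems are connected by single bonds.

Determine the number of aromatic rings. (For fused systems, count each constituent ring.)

4

Ring A has only sp³ atoms, so it is not fully conjugated — not aromatic (cyclohexane ring).
Ring B has only sp³ atoms, so it is not fully conjugated — not aromatic (cyclohexane ring).
Ring C is planar and fully conjugated; 3 ring double bonds give 6 π electrons. Since 6 = 4n+2 (n=1), ring C is aromatic (benzene ring).
Ring D has one sp³ carbon, so it is not fully conjugated — not aromatic (cyclopentene ring).
Ring E is fully conjugated (every ring atom contributes a p orbital); 2 ring double bonds (4 π electrons) plus a heteroatom lone pair (2) give 6 π electrons. 6 = 4(1)+2, so ring E is aromatic (thiazole).
Ring F has a continuous p-orbital overlap around the ring; 2 ring double bonds (4 π electrons) plus a heteroatom lone pair (2) give 6 π electrons. Since 6 = 4n+2 (n=1), ring F is aromatic (furan).
Ring G is fully conjugated (every ring atom contributes a p orbital); 3 ring double bonds give 6 π electrons. 6 = 4(1)+2, so ring G is aromatic (benzene ring).
Ring H has one sp³ carbon, so it is not fully conjugated — not aromatic (cyclopentene ring).
Aromatic: C, E, F, G. Total: 4.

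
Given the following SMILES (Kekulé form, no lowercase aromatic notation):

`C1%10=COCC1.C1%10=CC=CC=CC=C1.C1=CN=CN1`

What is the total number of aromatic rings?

1

The SMILES encodes a five-membered ring of four carbons and one oxygen, with one C=C double bond and two sp³ carbons; an eight-membered carbon ring with four alternating C=C double bonds; a five-membered ring with nitrogens at positions 1 and 3 (one bearing H, one in a C=N bond) and two double bonds.
The 5-membered ring with one oxygen has two sp³ carbons, so it is not fully conjugated — not aromatic (2,3-dihydrofuran).
The 8-membered ring has only sp² ring atoms; a planar conformation would have a fully conjugated π system of 8 electrons. But 8 = 4(2), which is 4n not 4n+2, so it is not aromatic (cyclooctatetraene) — cyclooctatetraene distorts into a non-planar tub to avoid antiaromaticity.
The 5-membered ring with two nitrogens (one N–H, one =N–) is fully conjugated (every ring atom contributes a p orbital); 2 ring double bonds (4 π electrons) plus a heteroatom lone pair (2) give 6 π electrons. That satisfies 4n+2 with n=1, so it is aromatic (imidazole).
1 of the 3 rings is aromatic. Total: 1.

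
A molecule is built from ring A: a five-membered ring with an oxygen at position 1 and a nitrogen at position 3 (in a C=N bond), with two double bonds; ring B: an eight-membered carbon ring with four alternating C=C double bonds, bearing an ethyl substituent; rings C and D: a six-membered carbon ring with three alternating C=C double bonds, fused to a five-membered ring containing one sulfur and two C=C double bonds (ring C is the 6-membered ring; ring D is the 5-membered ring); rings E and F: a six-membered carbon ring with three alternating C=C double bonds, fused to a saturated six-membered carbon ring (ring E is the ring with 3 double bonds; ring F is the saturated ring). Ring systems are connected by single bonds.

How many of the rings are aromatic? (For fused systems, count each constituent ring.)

4

Ring A is planar and fully conjugated; 2 ring double bonds (4 π electrons) plus a heteroatom lone pair (2) give 6 π electrons. 6 = 4(1)+2, so ring A is aromatic (oxazole).
Ring B has only sp² ring atoms; a planar conformation would have a fully conjugated π system of 8 electrons. But 8 = 4(2), which is 4n not 4n+2, so ring B is not aromatic (cyclooctatetraene) — cyclooctatetraene distorts into a non-planar tub to avoid antiaromaticity.
Rings C and D form a fused bicyclic system (with one sulfur) with 9 sp² atoms and 10 π electrons from ring double bonds plus a heteroatom lone pair. 10 = 4(2)+2, so the system is aromatic and both rings count as aromatic (benzothiophene).
Ring E has a continuous p-orbital overlap around the ring; 3 ring double bonds give 6 π electrons. Since 6 = 4n+2 (n=1), ring E is aromatic (benzene ring).
Ring F has four sp³ carbons, so it is not fully conjugated — not aromatic (cyclohexane ring).
Aromatic: A, C, D, E. Total: 4.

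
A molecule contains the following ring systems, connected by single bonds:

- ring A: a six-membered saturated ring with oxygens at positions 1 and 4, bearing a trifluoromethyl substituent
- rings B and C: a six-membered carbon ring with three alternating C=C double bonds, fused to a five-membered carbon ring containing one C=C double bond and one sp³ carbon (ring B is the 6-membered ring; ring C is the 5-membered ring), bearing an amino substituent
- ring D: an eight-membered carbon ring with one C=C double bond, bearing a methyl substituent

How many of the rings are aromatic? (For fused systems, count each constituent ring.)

Ring A has only sp³ atoms, so it is not fully conjugated — not aromatic (1,4-dioxane).
Ring B is fully conjugated (every ring atom contributes a p orbital); 3 ring double bonds give 6 π electrons. 6 = 4(1)+2, so ring B is aromatic (benzene ring).
Ring C has one sp³ carbon, so it is not fully conjugated — not aromatic (cyclopentene ring).
Ring D has six sp³ carbons, so it is not fully conjugated — not aromatic (cyclooctene).
Aromatic: B. Total: 1.

1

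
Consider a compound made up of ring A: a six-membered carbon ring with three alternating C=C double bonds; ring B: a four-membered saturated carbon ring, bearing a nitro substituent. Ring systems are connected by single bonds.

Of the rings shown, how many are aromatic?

1

Ring A is fully conjugated (every ring atom contributes a p orbital); 3 ring double bonds give 6 π electrons. Since 6 = 4n+2 (n=1), ring A is aromatic (benzene).
Ring B has only sp³ atoms, so it is not fully conjugated — not aromatic (cyclobutane).
Aromatic: A. Total: 1.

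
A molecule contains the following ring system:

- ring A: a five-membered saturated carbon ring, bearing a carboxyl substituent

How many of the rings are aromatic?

0

Ring A has only sp³ atoms, so it is not fully conjugated — not aromatic (cyclopentane).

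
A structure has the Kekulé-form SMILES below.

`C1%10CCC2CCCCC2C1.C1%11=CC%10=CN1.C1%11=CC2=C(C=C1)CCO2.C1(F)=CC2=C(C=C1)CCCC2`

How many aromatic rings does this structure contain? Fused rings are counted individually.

The SMILES encodes two fused six-membered saturated carbon rings; a five-membered ring of four carbons and one nitrogen bearing a hydrogen, with two C=C double bonds; a six-membered carbon ring with three alternating C=C double bonds, fused to a five-membered ring containing one oxygen and two sp³ carbons; a six-membered carbon ring with three alternating C=C double bonds, fused to a saturated six-membered carbon ring.
The 6-membered ring has only sp³ atoms, so it is not fully conjugated — not aromatic (cyclohexane ring).
The second 6-membered ring has only sp³ atoms, so it is not fully conjugated — not aromatic (cyclohexane ring).
The 5-membered ring with one N–H is planar and fully conjugated; 2 ring double bonds (4 π electrons) plus a heteroatom lone pair (2) give 6 π electrons. That satisfies 4n+2 with n=1, so it is aromatic (pyrrole).
The third 6-membered ring is planar and fully conjugated; 3 ring double bonds give 6 π electrons. 6 = 4(1)+2, so it is aromatic (benzene ring).
The 5-membered ring with one oxygen has two sp³ carbons, so it is not fully conjugated — not aromatic (oxolane ring).
The fourth 6-membered ring is fully conjugated (every ring atom contributes a p orbital); 3 ring double bonds give 6 π electrons. That satisfies 4n+2 with n=1, so it is aromatic (benzene ring).
The fifth 6-membered ring has four sp³ carbons, so it is not fully conjugated — not aromatic (cyclohexane ring).
3 of the 7 rings are aromatic. Total: 3.

3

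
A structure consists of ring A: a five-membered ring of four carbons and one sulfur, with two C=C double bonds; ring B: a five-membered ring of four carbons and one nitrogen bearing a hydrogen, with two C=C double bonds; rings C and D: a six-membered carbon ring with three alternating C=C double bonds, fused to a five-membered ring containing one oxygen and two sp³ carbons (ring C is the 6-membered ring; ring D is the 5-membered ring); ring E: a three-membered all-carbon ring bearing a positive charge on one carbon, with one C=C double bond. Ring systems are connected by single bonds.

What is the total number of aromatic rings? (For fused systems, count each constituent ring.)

4

Ring A is fully conjugated (every ring atom contributes a p orbital); 2 ring double bonds (4 π electrons) plus a heteroatom lone pair (2) give 6 π electrons. That satisfies 4n+2 with n=1, so ring A is aromatic (thiophene).
Ring B is planar and fully conjugated; 2 ring double bonds (4 π electrons) plus a heteroatom lone pair (2) give 6 π electrons. That satisfies 4n+2 with n=1, so ring B is aromatic (pyrrole).
Ring C is fully conjugated (every ring atom contributes a p orbital); 3 ring double bonds give 6 π electrons. 6 = 4(1)+2, so ring C is aromatic (benzene ring).
Ring D has two sp³ carbons, so it is not fully conjugated — not aromatic (oxolane ring).
Ring E has a continuous p-orbital overlap around the ring; 1 ring double bond (2 π electrons) plus the carbocation's empty p orbital (0, but keeps the ring conjugated) give 2 π electrons. Since 2 = 4n+2 (n=0), ring E is aromatic (cyclopropenyl cation).
Aromatic: A, B, C, E. Total: 4.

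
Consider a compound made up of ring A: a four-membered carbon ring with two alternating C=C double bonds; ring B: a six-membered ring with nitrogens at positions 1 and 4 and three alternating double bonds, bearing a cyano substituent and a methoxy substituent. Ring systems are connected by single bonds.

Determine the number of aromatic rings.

1

Ring A has only sp² ring atoms; a planar conformation would have a fully conjugated π system of 4 electrons. But 4 = 4(1), which is 4n not 4n+2, so ring A is not aromatic (cyclobutadiene) — cyclobutadiene is antiaromatic and distorts to a rectangle.
Ring B is planar and fully conjugated; 3 ring double bonds give 6 π electrons. Since 6 = 4n+2 (n=1), ring B is aromatic (pyrazine).
Aromatic: B. Total: 1.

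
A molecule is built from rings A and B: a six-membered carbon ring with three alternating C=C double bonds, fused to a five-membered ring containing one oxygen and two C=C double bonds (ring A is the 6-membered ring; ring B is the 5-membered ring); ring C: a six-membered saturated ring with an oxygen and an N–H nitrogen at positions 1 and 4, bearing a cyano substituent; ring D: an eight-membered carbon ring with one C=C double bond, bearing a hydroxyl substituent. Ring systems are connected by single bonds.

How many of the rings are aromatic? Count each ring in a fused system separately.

Rings A and B form a fused bicyclic system (with one oxygen) with 9 sp² atoms and 10 π electrons from ring double bonds plus a heteroatom lone pair. 10 = 4(2)+2, so the system is aromatic and both rings count as aromatic (benzofuran).
Ring C has only sp³ atoms, so it is not fully conjugated — not aromatic (morpholine).
Ring D has six sp³ carbons, so it is not fully conjugated — not aromatic (cyclooctene).
Aromatic: A, B. Total: 2.

2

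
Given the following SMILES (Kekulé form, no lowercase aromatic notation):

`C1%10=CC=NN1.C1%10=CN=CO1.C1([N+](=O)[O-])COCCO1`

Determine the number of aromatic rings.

The SMILES encodes a five-membered ring with two adjacent nitrogens (one bearing H, one in a double bond) and two double bonds; a five-membered ring with an oxygen at position 1 and a nitrogen at position 3 (in a C=N bond), with two double bonds; a six-membered saturated ring with oxygens at positions 1 and 4.
The 5-membered ring with two adjacent nitrogens (one N–H, one =N–) has a continuous p-orbital overlap around the ring; 2 ring double bonds (4 π electrons) plus a heteroatom lone pair (2) give 6 π electrons. 6 = 4(1)+2, so it is aromatic (pyrazole).
The 5-membered ring with one oxygen and one =N– is planar and fully conjugated; 2 ring double bonds (4 π electrons) plus a heteroatom lone pair (2) give 6 π electrons. 6 = 4(1)+2, so it is aromatic (oxazole).
The 6-membered ring with two oxygens (1,4) has only sp³ atoms, so it is not fully conjugated — not aromatic (1,4-dioxane).
2 of the 3 rings are aromatic. Total: 2.

2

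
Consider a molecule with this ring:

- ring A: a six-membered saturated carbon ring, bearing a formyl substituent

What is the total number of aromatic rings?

Ring A has only sp³ atoms, so it is not fully conjugated — not aromatic (cyclohexane).

0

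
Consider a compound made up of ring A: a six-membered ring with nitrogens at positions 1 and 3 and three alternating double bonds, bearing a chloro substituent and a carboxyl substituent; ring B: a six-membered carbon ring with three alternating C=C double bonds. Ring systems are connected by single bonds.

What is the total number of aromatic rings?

2

Ring A has a continuous p-orbital overlap around the ring; 3 ring double bonds give 6 π electrons. 6 = 4(1)+2, so ring A is aromatic (pyrimidine).
Ring B has a continuous p-orbital overlap around the ring; 3 ring double bonds give 6 π electrons. That satisfies 4n+2 with n=1, so ring B is aromatic (benzene).
Aromatic: A, B. Total: 2.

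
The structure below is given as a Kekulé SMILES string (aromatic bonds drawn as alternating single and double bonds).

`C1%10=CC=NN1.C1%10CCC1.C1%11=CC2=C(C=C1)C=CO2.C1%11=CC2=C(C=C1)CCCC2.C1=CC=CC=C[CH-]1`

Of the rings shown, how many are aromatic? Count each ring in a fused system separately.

The SMILES encodes a five-membered ring with two adjacent nitrogens (one bearing H, one in a double bond) and two double bonds; a four-membered saturated carbon ring; a six-membered carbon ring with three alternating C=C double bonds, fused to a five-membered ring containing one oxygen and two C=C double bonds; a six-membered carbon ring with three alternating C=C double bonds, fused to a saturated six-membered carbon ring; a seven-membered all-carbon ring bearing a negative charge on one carbon, with three C=C double bonds.
The 5-membered ring with two adjacent nitrogens (one N–H, one =N–) is planar and fully conjugated; 2 ring double bonds (4 π electrons) plus a heteroatom lone pair (2) give 6 π electrons. 6 = 4(1)+2, so it is aromatic (pyrazole).
The 4-membered ring has only sp³ atoms, so it is not fully conjugated — not aromatic (cyclobutane).
The fused 6/5-membered bicyclic (with one oxygen) is a single π system with 9 sp² atoms and 10 π electrons from ring double bonds plus a heteroatom lone pair. 10 = 4(2)+2, so the system is aromatic and both rings count as aromatic (benzofuran).
The 6-membered ring has a continuous p-orbital overlap around the ring; 3 ring double bonds give 6 π electrons. Since 6 = 4n+2 (n=1), it is aromatic (benzene ring).
The second 6-membered ring has four sp³ carbons, so it is not fully conjugated — not aromatic (cyclohexane ring).
The 7-membered ring has only sp² ring atoms; a planar conformation would have a fully conjugated π system of 8 electrons. But 8 = 4(2), which is 4n not 4n+2, so it is not aromatic (cycloheptatrienyl anion).
4 of the 7 rings are aromatic. Total: 4.

4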